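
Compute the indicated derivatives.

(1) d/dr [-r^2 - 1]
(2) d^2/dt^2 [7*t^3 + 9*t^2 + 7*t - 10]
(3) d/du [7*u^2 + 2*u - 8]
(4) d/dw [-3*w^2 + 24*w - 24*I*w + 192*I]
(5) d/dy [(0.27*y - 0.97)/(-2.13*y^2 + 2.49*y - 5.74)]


(1) = -2*r
(2) = 42*t + 18
(3) = 14*u + 2
(4) = -6*w + 24 - 24*I
(5) = (0.5751*y^2 - 4.1322*y + 0.8655)/(4.5369*y^4 - 10.6074*y^3 + 30.6525*y^2 - 28.5852*y + 32.9476)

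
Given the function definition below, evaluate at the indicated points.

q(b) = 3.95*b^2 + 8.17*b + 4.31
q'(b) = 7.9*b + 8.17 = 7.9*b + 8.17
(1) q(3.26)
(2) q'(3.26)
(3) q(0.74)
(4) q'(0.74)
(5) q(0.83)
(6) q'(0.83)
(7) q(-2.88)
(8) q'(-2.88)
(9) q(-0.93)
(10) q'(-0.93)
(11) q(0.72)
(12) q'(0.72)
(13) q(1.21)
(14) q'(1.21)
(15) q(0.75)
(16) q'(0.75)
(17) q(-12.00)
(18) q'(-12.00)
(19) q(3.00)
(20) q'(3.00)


(1) = 72.92
(2) = 33.92
(3) = 12.52
(4) = 14.02
(5) = 13.81
(6) = 14.73
(7) = 13.54
(8) = -14.58
(9) = 0.13
(10) = 0.82
(11) = 12.24
(12) = 13.86
(13) = 19.98
(14) = 17.73
(15) = 12.66
(16) = 14.10
(17) = 475.07
(18) = -86.63
(19) = 64.37
(20) = 31.87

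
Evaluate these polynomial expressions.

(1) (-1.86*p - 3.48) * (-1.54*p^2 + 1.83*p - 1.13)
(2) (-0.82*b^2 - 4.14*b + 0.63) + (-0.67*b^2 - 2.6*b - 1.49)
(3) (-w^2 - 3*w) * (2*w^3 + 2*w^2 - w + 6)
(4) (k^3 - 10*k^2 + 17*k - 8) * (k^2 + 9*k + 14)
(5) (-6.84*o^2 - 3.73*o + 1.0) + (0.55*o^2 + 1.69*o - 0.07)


(1) = 2.8644*p^3 + 1.9554*p^2 - 4.2666*p + 3.9324
(2) = -1.49*b^2 - 6.74*b - 0.86
(3) = -2*w^5 - 8*w^4 - 5*w^3 - 3*w^2 - 18*w
(4) = k^5 - k^4 - 59*k^3 + 5*k^2 + 166*k - 112
(5) = -6.29*o^2 - 2.04*o + 0.93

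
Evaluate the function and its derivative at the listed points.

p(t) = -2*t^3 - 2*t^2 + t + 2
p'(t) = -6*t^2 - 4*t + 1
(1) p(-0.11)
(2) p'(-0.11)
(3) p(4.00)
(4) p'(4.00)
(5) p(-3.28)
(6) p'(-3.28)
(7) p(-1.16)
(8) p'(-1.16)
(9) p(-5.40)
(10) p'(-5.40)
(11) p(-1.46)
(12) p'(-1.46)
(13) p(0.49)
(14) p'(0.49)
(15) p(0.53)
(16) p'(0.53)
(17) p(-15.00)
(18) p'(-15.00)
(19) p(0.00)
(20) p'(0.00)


(1) = 1.87
(2) = 1.37
(3) = -154.00
(4) = -111.00
(5) = 47.78
(6) = -50.43
(7) = 1.27
(8) = -2.43
(9) = 253.21
(10) = -152.36
(11) = 2.50
(12) = -5.95
(13) = 1.77
(14) = -2.40
(15) = 1.67
(16) = -2.81
(17) = 6287.00
(18) = -1289.00
(19) = 2.00
(20) = 1.00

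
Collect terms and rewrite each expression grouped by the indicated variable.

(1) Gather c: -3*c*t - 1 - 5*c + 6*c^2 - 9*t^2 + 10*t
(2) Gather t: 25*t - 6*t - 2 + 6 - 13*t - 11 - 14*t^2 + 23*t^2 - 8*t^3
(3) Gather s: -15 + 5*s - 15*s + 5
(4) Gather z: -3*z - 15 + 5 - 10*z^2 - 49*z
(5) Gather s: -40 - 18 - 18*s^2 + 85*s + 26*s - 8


(1) = 6*c^2 + c*(-3*t - 5) - 9*t^2 + 10*t - 1
(2) = -8*t^3 + 9*t^2 + 6*t - 7
(3) = -10*s - 10
(4) = -10*z^2 - 52*z - 10
(5) = -18*s^2 + 111*s - 66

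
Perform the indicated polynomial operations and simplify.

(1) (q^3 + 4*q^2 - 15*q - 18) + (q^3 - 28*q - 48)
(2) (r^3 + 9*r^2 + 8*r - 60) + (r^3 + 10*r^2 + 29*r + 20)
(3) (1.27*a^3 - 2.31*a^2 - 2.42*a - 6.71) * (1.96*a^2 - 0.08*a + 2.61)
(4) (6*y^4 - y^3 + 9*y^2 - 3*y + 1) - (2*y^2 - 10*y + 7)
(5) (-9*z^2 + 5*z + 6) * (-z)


(1) = 2*q^3 + 4*q^2 - 43*q - 66
(2) = 2*r^3 + 19*r^2 + 37*r - 40
(3) = 2.4892*a^5 - 4.6292*a^4 - 1.2437*a^3 - 18.9871*a^2 - 5.7794*a - 17.5131
(4) = 6*y^4 - y^3 + 7*y^2 + 7*y - 6
(5) = 9*z^3 - 5*z^2 - 6*z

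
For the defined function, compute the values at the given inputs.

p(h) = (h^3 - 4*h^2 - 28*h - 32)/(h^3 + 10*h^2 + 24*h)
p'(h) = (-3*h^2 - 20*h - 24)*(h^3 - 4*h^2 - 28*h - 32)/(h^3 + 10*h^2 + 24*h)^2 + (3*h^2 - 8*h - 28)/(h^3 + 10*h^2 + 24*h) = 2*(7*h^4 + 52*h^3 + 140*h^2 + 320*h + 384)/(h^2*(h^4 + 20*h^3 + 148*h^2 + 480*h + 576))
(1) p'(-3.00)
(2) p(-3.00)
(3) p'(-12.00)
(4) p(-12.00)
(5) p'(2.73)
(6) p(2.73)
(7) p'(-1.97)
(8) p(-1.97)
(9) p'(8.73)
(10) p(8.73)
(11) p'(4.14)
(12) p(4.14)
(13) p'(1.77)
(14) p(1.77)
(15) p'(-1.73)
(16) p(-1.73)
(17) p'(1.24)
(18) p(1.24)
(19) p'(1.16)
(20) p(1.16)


(1) = -3.78
(2) = 1.22
(3) = 0.43
(4) = 3.47
(5) = 0.29
(6) = -0.74
(7) = 0.04
(8) = 0.00
(9) = 0.07
(10) = 0.05
(11) = 0.17
(12) = -0.43
(13) = 0.55
(14) = -1.12
(15) = 0.30
(16) = 0.04
(17) = 1.00
(18) = -1.51
(19) = 1.13
(20) = -1.59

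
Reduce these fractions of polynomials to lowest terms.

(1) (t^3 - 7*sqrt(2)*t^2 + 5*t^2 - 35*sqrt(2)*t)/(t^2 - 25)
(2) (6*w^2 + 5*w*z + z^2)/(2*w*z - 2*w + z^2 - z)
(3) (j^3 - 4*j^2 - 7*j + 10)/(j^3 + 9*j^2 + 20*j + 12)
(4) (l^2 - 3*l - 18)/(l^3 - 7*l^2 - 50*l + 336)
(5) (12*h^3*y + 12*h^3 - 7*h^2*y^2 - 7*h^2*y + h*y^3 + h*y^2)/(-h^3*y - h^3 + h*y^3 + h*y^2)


(1) = (t^2 - 7*sqrt(2)*t)/(t - 5)
(2) = (3*w + z)/(z - 1)
(3) = (j^2 - 6*j + 5)/(j^2 + 7*j + 6)
(4) = (l + 3)/(l^2 - l - 56)
(5) = (12*h^2 - 7*h*y + y^2)/(-h^2 + y^2)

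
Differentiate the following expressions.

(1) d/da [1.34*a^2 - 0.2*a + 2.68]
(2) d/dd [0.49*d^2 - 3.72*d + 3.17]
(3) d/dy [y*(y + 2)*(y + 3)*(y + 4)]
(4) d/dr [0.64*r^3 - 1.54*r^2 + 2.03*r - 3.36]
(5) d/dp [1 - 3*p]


(1) = 2.68*a - 0.2
(2) = 0.98*d - 3.72
(3) = 4*y^3 + 27*y^2 + 52*y + 24
(4) = 1.92*r^2 - 3.08*r + 2.03
(5) = -3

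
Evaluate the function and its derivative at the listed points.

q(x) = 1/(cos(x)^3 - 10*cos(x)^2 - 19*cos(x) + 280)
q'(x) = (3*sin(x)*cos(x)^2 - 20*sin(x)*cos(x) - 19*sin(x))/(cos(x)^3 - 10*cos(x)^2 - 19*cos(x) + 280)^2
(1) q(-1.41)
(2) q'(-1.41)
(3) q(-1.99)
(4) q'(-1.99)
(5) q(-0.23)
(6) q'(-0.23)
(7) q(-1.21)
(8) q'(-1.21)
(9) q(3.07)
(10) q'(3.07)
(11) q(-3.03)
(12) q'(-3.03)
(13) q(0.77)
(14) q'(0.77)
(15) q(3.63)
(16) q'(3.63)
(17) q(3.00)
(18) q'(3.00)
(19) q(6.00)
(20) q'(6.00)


(1) = 0.00
(2) = 0.00
(3) = 0.00
(4) = 0.00
(5) = 0.00
(6) = 0.00
(7) = 0.00
(8) = 0.00
(9) = 0.00
(10) = 0.00
(11) = 0.00
(12) = -0.00
(13) = 0.00
(14) = -0.00
(15) = 0.00
(16) = -0.00
(17) = 0.00
(18) = 0.00
(19) = 0.00
(20) = 0.00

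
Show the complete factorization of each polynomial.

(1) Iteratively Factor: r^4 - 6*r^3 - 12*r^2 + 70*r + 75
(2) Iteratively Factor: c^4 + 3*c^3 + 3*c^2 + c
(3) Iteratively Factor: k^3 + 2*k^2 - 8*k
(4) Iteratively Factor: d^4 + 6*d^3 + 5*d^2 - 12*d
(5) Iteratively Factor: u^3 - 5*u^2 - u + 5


(1) = (r + 3)*(r^3 - 9*r^2 + 15*r + 25) = (r + 1)*(r + 3)*(r^2 - 10*r + 25) = (r - 5)*(r + 1)*(r + 3)*(r - 5)
(2) = (c + 1)*(c^3 + 2*c^2 + c) = (c + 1)^2*(c^2 + c) = c*(c + 1)^2*(c + 1)
(3) = (k + 4)*(k^2 - 2*k) = k*(k + 4)*(k - 2)
(4) = (d)*(d^3 + 6*d^2 + 5*d - 12) = d*(d + 4)*(d^2 + 2*d - 3) = d*(d + 3)*(d + 4)*(d - 1)
(5) = (u + 1)*(u^2 - 6*u + 5) = (u - 1)*(u + 1)*(u - 5)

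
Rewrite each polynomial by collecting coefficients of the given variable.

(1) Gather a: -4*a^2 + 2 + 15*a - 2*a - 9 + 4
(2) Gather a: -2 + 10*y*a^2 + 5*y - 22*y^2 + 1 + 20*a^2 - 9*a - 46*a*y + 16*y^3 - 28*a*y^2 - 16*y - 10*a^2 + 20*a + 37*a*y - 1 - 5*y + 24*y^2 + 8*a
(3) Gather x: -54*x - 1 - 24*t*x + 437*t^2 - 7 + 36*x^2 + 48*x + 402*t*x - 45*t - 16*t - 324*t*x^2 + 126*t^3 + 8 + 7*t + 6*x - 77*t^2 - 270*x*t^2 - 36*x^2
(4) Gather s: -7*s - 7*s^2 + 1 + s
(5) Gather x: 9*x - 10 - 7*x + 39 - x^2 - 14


(1) = -4*a^2 + 13*a - 3
(2) = a^2*(10*y + 10) + a*(-28*y^2 - 9*y + 19) + 16*y^3 + 2*y^2 - 16*y - 2
(3) = 126*t^3 + 360*t^2 - 324*t*x^2 - 54*t + x*(-270*t^2 + 378*t)
(4) = -7*s^2 - 6*s + 1
(5) = -x^2 + 2*x + 15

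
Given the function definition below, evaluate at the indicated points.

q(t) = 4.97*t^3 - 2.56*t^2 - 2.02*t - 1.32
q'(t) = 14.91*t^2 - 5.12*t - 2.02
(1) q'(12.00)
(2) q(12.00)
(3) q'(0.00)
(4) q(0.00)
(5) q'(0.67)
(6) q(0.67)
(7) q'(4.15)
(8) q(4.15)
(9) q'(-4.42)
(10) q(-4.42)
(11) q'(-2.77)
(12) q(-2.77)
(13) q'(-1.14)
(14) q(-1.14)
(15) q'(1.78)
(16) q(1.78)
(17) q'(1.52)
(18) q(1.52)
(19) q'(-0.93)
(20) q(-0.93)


(1) = 2083.58
(2) = 8193.96
(3) = -2.02
(4) = -1.32
(5) = 1.24
(6) = -2.33
(7) = 233.52
(8) = 301.43
(9) = 311.90
(10) = -471.57
(11) = 126.57
(12) = -121.00
(13) = 23.19
(14) = -9.71
(15) = 36.11
(16) = 15.00
(17) = 24.65
(18) = 7.15
(19) = 15.64
(20) = -5.65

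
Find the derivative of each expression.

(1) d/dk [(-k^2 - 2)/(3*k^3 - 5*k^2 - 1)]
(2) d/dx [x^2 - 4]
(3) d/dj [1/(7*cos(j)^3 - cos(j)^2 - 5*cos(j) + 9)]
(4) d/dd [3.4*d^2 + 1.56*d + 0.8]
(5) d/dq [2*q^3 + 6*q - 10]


(1) = k*(-6*k^3 + 10*k^2 + (9*k - 10)*(k^2 + 2) + 2)/(-3*k^3 + 5*k^2 + 1)^2
(2) = 2*x
(3) = (21*cos(j)^2 - 2*cos(j) - 5)*sin(j)/(7*cos(j)^3 - cos(j)^2 - 5*cos(j) + 9)^2
(4) = 6.8*d + 1.56
(5) = 6*q^2 + 6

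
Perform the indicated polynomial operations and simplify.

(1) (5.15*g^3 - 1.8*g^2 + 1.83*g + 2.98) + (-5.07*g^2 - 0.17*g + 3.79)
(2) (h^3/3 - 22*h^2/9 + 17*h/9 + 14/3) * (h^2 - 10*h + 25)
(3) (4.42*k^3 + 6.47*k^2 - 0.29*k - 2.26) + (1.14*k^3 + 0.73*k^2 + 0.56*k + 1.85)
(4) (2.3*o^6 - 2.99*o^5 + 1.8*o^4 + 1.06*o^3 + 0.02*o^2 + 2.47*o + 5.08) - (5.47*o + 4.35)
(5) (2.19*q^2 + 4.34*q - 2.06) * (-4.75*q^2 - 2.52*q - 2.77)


(1) = 5.15*g^3 - 6.87*g^2 + 1.66*g + 6.77
(2) = h^5/3 - 52*h^4/9 + 104*h^3/3 - 226*h^2/3 + 5*h/9 + 350/3
(3) = 5.56*k^3 + 7.2*k^2 + 0.27*k - 0.41
(4) = 2.3*o^6 - 2.99*o^5 + 1.8*o^4 + 1.06*o^3 + 0.02*o^2 - 3.0*o + 0.73
(5) = -10.4025*q^4 - 26.1338*q^3 - 7.2181*q^2 - 6.8306*q + 5.7062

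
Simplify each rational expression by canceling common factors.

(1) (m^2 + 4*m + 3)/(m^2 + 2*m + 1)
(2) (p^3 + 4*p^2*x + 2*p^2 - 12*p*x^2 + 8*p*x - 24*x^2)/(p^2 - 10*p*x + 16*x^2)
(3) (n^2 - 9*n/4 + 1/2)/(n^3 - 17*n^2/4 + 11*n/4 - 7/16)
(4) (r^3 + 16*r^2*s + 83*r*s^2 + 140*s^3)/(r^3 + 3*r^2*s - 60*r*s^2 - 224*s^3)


(1) = (m + 3)/(m + 1)
(2) = (-p^2 - 6*p*x - 2*p - 12*x)/(-p + 8*x)
(3) = (4*n - 8)/(4*n^2 - 16*n + 7)
(4) = (r + 5*s)/(r - 8*s)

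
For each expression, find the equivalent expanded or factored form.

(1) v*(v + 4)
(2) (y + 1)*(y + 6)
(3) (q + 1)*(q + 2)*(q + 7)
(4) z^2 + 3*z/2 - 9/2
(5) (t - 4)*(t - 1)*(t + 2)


(1) = v^2 + 4*v
(2) = y^2 + 7*y + 6
(3) = q^3 + 10*q^2 + 23*q + 14
(4) = (z - 3/2)*(z + 3)
(5) = t^3 - 3*t^2 - 6*t + 8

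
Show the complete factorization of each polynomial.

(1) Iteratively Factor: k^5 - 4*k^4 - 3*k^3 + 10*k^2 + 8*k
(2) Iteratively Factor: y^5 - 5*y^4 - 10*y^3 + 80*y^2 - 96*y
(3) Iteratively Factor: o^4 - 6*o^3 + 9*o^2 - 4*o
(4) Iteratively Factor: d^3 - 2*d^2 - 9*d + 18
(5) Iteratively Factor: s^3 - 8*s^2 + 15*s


(1) = (k - 4)*(k^4 - 3*k^2 - 2*k) = (k - 4)*(k + 1)*(k^3 - k^2 - 2*k) = k*(k - 4)*(k + 1)*(k^2 - k - 2) = k*(k - 4)*(k - 2)*(k + 1)*(k + 1)
(2) = (y - 2)*(y^4 - 3*y^3 - 16*y^2 + 48*y) = (y - 3)*(y - 2)*(y^3 - 16*y) = (y - 3)*(y - 2)*(y + 4)*(y^2 - 4*y) = (y - 4)*(y - 3)*(y - 2)*(y + 4)*(y)
(3) = (o)*(o^3 - 6*o^2 + 9*o - 4) = o*(o - 1)*(o^2 - 5*o + 4) = o*(o - 4)*(o - 1)*(o - 1)
(4) = (d - 3)*(d^2 + d - 6) = (d - 3)*(d - 2)*(d + 3)
(5) = (s - 3)*(s^2 - 5*s) = (s - 5)*(s - 3)*(s)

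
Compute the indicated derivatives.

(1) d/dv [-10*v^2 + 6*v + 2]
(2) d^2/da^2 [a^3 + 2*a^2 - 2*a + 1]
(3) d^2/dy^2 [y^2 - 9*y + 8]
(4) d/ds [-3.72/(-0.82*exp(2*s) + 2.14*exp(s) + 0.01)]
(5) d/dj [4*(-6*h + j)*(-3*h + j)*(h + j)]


(1) = 6 - 20*v
(2) = 6*a + 4
(3) = 2
(4) = (7.9608 - 6.1008*exp(s))*exp(s)/(-0.82*exp(2*s) + 2.14*exp(s) + 0.01)^2
(5) = 36*h^2 - 64*h*j + 12*j^2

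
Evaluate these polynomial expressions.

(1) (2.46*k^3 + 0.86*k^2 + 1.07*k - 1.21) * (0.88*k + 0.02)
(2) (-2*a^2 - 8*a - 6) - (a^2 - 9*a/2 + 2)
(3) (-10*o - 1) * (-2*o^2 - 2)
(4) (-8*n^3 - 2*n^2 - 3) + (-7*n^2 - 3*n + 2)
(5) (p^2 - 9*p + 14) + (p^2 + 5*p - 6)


(1) = 2.1648*k^4 + 0.806*k^3 + 0.9588*k^2 - 1.0434*k - 0.0242
(2) = -3*a^2 - 7*a/2 - 8
(3) = 20*o^3 + 2*o^2 + 20*o + 2
(4) = -8*n^3 - 9*n^2 - 3*n - 1
(5) = 2*p^2 - 4*p + 8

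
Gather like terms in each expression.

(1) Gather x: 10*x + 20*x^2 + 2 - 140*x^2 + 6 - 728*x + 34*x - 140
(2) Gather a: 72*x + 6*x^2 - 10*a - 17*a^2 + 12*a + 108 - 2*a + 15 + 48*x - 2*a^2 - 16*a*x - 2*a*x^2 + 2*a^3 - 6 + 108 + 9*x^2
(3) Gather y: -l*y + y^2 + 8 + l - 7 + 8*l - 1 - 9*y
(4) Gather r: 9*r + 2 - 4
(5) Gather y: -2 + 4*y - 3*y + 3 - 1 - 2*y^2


(1) = -120*x^2 - 684*x - 132
(2) = 2*a^3 - 19*a^2 + a*(-2*x^2 - 16*x) + 15*x^2 + 120*x + 225
(3) = 9*l + y^2 + y*(-l - 9)
(4) = 9*r - 2
(5) = -2*y^2 + y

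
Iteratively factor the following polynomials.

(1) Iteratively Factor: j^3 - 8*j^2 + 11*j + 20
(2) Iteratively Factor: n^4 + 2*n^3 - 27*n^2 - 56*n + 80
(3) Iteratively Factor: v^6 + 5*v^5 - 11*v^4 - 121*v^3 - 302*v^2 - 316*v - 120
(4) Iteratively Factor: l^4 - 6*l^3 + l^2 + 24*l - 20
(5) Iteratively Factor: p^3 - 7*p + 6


(1) = (j + 1)*(j^2 - 9*j + 20) = (j - 4)*(j + 1)*(j - 5)
(2) = (n - 1)*(n^3 + 3*n^2 - 24*n - 80) = (n - 5)*(n - 1)*(n^2 + 8*n + 16) = (n - 5)*(n - 1)*(n + 4)*(n + 4)
(3) = (v + 1)*(v^5 + 4*v^4 - 15*v^3 - 106*v^2 - 196*v - 120) = (v + 1)*(v + 2)*(v^4 + 2*v^3 - 19*v^2 - 68*v - 60) = (v + 1)*(v + 2)^2*(v^3 - 19*v - 30) = (v + 1)*(v + 2)^2*(v + 3)*(v^2 - 3*v - 10) = (v + 1)*(v + 2)^3*(v + 3)*(v - 5)
(4) = (l + 2)*(l^3 - 8*l^2 + 17*l - 10) = (l - 2)*(l + 2)*(l^2 - 6*l + 5) = (l - 2)*(l - 1)*(l + 2)*(l - 5)
(5) = (p - 1)*(p^2 + p - 6) = (p - 2)*(p - 1)*(p + 3)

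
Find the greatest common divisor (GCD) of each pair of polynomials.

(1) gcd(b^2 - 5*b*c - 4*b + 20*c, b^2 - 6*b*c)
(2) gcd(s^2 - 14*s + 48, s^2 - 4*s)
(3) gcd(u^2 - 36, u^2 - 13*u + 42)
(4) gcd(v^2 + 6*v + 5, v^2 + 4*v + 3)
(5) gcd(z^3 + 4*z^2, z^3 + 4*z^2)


(1) = gcd((b - 4)*(b - 5*c), b*(b - 6*c)) = 1
(2) = gcd((s - 8)*(s - 6), s*(s - 4)) = 1
(3) = u - 6
(4) = v + 1
(5) = gcd(z^2*(z + 4), z^2*(z + 4)) = z^3 + 4*z^2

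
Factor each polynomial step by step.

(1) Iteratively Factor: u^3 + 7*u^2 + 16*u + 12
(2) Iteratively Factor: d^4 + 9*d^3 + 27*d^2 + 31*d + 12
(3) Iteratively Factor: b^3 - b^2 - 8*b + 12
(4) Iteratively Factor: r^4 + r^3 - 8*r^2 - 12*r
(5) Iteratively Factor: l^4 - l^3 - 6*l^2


(1) = (u + 2)*(u^2 + 5*u + 6) = (u + 2)*(u + 3)*(u + 2)
(2) = (d + 1)*(d^3 + 8*d^2 + 19*d + 12) = (d + 1)^2*(d^2 + 7*d + 12) = (d + 1)^2*(d + 4)*(d + 3)
(3) = (b + 3)*(b^2 - 4*b + 4) = (b - 2)*(b + 3)*(b - 2)
(4) = (r + 2)*(r^3 - r^2 - 6*r) = (r + 2)^2*(r^2 - 3*r) = (r - 3)*(r + 2)^2*(r)
(5) = (l)*(l^3 - l^2 - 6*l) = l*(l - 3)*(l^2 + 2*l) = l*(l - 3)*(l + 2)*(l)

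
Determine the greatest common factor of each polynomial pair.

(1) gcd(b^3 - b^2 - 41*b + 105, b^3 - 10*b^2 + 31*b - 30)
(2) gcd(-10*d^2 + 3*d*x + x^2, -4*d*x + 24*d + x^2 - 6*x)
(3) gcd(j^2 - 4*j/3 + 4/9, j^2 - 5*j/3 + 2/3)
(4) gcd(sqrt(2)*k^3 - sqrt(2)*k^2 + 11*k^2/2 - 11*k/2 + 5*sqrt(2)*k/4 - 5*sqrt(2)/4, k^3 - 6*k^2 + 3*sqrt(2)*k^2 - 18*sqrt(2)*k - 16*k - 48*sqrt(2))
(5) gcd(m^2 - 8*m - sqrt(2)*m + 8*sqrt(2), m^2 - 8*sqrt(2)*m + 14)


(1) = b^2 - 8*b + 15
(2) = 1
(3) = j - 2/3
(4) = 1
(5) = m - sqrt(2)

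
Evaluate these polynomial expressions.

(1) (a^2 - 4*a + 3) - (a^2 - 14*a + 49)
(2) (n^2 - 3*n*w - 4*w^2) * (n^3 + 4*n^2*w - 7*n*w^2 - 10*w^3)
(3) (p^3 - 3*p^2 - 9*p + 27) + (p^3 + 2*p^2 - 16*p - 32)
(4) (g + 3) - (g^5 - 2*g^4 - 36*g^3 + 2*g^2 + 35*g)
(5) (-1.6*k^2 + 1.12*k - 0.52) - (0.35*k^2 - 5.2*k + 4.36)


(1) = 10*a - 46
(2) = n^5 + n^4*w - 23*n^3*w^2 - 5*n^2*w^3 + 58*n*w^4 + 40*w^5
(3) = 2*p^3 - p^2 - 25*p - 5
(4) = -g^5 + 2*g^4 + 36*g^3 - 2*g^2 - 34*g + 3
(5) = -1.95*k^2 + 6.32*k - 4.88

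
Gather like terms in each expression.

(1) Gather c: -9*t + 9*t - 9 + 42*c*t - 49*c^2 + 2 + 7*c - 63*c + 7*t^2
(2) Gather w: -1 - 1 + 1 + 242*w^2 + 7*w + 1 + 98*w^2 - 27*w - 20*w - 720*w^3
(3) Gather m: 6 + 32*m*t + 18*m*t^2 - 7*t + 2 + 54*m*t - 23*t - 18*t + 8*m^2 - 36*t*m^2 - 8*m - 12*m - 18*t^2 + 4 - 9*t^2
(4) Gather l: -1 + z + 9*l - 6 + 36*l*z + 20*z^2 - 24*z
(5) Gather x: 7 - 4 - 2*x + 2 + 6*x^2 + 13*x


(1) = -49*c^2 + c*(42*t - 56) + 7*t^2 - 7
(2) = -720*w^3 + 340*w^2 - 40*w
(3) = m^2*(8 - 36*t) + m*(18*t^2 + 86*t - 20) - 27*t^2 - 48*t + 12
(4) = l*(36*z + 9) + 20*z^2 - 23*z - 7
(5) = 6*x^2 + 11*x + 5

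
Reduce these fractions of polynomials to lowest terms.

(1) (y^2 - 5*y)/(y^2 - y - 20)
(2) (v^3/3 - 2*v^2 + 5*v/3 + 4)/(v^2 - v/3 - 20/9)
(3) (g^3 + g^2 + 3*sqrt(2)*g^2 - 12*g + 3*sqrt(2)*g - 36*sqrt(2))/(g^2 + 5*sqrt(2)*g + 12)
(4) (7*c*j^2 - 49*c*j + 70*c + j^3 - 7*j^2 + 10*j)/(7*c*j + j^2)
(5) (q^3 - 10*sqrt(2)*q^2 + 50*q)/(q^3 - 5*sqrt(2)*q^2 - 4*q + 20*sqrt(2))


(1) = y/(y + 4)
(2) = (3*v^3 - 18*v^2 + 15*v + 36)/(9*v^2 - 3*v - 20)
(3) = (g^2 + g - 12)/(g + 2*sqrt(2))
(4) = (j^2 - 7*j + 10)/j
(5) = (q^2 - 5*sqrt(2)*q)/(q^2 - 4)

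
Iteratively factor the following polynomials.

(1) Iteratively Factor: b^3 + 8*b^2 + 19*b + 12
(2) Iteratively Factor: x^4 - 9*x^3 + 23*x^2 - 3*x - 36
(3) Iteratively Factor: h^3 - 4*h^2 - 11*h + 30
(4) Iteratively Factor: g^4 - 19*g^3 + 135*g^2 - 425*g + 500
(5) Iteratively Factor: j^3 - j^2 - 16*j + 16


(1) = (b + 4)*(b^2 + 4*b + 3) = (b + 1)*(b + 4)*(b + 3)
(2) = (x - 3)*(x^3 - 6*x^2 + 5*x + 12) = (x - 3)^2*(x^2 - 3*x - 4) = (x - 4)*(x - 3)^2*(x + 1)
(3) = (h + 3)*(h^2 - 7*h + 10) = (h - 2)*(h + 3)*(h - 5)
(4) = (g - 5)*(g^3 - 14*g^2 + 65*g - 100) = (g - 5)*(g - 4)*(g^2 - 10*g + 25) = (g - 5)^2*(g - 4)*(g - 5)
(5) = (j - 1)*(j^2 - 16) = (j - 1)*(j + 4)*(j - 4)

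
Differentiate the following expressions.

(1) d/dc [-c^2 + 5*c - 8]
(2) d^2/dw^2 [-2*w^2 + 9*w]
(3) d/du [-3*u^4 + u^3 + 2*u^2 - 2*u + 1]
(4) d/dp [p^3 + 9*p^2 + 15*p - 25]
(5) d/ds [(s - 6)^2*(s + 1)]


(1) = 5 - 2*c
(2) = -4
(3) = -12*u^3 + 3*u^2 + 4*u - 2
(4) = 3*p^2 + 18*p + 15
(5) = (s - 6)*(3*s - 4)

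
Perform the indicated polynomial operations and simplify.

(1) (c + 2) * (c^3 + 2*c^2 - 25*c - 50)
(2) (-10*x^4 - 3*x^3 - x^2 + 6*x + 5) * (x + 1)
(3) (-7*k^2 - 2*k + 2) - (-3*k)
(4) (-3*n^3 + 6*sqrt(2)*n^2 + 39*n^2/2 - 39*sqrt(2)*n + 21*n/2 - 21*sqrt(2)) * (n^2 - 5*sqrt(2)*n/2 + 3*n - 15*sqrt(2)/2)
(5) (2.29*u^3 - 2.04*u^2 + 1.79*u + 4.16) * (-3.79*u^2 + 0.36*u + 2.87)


(1) = c^4 + 4*c^3 - 21*c^2 - 100*c - 100
(2) = -10*x^5 - 13*x^4 - 4*x^3 + 5*x^2 + 11*x + 5
(3) = -7*k^2 + k + 2
(4) = -3*n^5 + 21*n^4/2 + 27*sqrt(2)*n^4/2 - 189*sqrt(2)*n^3/4 + 39*n^3 - 621*sqrt(2)*n^2/2 + 273*n^2/2 - 567*sqrt(2)*n/4 + 690*n + 315
(5) = -8.6791*u^5 + 8.556*u^4 - 0.9462*u^3 - 20.9768*u^2 + 6.6349*u + 11.9392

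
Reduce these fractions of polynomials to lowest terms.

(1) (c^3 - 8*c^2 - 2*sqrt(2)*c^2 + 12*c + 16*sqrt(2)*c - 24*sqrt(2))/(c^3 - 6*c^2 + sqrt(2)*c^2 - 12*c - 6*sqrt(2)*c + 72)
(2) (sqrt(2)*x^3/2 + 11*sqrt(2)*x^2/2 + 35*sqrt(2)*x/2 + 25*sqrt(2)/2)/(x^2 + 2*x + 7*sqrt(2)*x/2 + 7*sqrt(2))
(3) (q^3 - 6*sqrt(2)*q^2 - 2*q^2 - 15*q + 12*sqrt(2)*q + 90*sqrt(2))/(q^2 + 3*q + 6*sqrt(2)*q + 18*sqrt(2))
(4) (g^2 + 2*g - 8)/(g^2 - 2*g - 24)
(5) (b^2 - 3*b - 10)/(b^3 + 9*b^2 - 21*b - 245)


(1) = (c - 2)/(c + 3*sqrt(2))
(2) = (2*sqrt(2)*x^3 + 22*sqrt(2)*x^2 + 70*sqrt(2)*x + 50*sqrt(2))/(4*x^2 + x*(8 + 14*sqrt(2)) + 28*sqrt(2))
(3) = (q^2 + q*(-6*sqrt(2) - 5) + 30*sqrt(2))/(q + 6*sqrt(2))
(4) = (g - 2)/(g - 6)
(5) = (b + 2)/(b^2 + 14*b + 49)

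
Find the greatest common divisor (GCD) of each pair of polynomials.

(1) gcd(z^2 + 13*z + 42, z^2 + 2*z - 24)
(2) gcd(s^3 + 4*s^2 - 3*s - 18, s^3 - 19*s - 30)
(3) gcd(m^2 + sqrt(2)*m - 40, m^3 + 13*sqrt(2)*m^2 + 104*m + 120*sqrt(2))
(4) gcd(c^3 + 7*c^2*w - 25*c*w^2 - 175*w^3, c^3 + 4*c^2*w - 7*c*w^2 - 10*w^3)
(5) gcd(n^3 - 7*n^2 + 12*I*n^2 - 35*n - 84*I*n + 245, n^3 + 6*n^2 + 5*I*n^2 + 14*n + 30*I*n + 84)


(1) = z + 6
(2) = s + 3
(3) = gcd((m - 4*sqrt(2))*(m + 5*sqrt(2)), (m + 2*sqrt(2))*(m + 5*sqrt(2))*(m + 6*sqrt(2))) = m + 5*sqrt(2)
(4) = gcd((c - 5*w)*(c + 5*w)*(c + 7*w), (c - 2*w)*(c + w)*(c + 5*w)) = c + 5*w
(5) = n + 7*I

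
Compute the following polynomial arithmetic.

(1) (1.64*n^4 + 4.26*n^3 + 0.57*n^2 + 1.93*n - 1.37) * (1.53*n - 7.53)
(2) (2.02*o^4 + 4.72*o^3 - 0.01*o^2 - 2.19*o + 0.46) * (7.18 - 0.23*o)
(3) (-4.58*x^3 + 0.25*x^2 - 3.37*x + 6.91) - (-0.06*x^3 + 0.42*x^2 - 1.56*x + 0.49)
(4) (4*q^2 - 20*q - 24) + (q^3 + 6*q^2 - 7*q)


(1) = 2.5092*n^5 - 5.8314*n^4 - 31.2057*n^3 - 1.3392*n^2 - 16.629*n + 10.3161
(2) = -0.4646*o^5 + 13.418*o^4 + 33.8919*o^3 + 0.4319*o^2 - 15.83*o + 3.3028
(3) = -4.52*x^3 - 0.17*x^2 - 1.81*x + 6.42
(4) = q^3 + 10*q^2 - 27*q - 24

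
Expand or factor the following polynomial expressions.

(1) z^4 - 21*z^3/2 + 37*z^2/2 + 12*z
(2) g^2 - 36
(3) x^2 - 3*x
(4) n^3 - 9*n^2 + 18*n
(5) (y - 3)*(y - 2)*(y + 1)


(1) = z*(z - 8)*(z - 3)*(z + 1/2)
(2) = (g - 6)*(g + 6)
(3) = x*(x - 3)
(4) = n*(n - 6)*(n - 3)
(5) = y^3 - 4*y^2 + y + 6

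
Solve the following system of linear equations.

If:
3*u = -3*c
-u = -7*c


Then:
c = 0
u = 0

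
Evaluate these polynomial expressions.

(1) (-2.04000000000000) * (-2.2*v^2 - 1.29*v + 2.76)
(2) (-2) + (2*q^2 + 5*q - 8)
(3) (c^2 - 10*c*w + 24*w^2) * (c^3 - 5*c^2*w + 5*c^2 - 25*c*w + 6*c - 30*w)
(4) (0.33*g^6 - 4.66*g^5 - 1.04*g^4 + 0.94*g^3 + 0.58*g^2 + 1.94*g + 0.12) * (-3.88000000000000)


(1) = 4.488*v^2 + 2.6316*v - 5.6304
(2) = 2*q^2 + 5*q - 10
(3) = c^5 - 15*c^4*w + 5*c^4 + 74*c^3*w^2 - 75*c^3*w + 6*c^3 - 120*c^2*w^3 + 370*c^2*w^2 - 90*c^2*w - 600*c*w^3 + 444*c*w^2 - 720*w^3
(4) = -1.2804*g^6 + 18.0808*g^5 + 4.0352*g^4 - 3.6472*g^3 - 2.2504*g^2 - 7.5272*g - 0.4656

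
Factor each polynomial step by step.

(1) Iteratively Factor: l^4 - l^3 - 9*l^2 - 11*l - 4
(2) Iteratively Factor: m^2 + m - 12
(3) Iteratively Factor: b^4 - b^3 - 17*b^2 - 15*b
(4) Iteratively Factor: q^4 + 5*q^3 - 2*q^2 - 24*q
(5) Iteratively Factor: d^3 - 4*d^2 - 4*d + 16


(1) = (l - 4)*(l^3 + 3*l^2 + 3*l + 1) = (l - 4)*(l + 1)*(l^2 + 2*l + 1) = (l - 4)*(l + 1)^2*(l + 1)
(2) = (m - 3)*(m + 4)
(3) = (b)*(b^3 - b^2 - 17*b - 15) = b*(b + 3)*(b^2 - 4*b - 5) = b*(b + 1)*(b + 3)*(b - 5)
(4) = (q + 4)*(q^3 + q^2 - 6*q) = (q + 3)*(q + 4)*(q^2 - 2*q) = q*(q + 3)*(q + 4)*(q - 2)
(5) = (d - 4)*(d^2 - 4) = (d - 4)*(d - 2)*(d + 2)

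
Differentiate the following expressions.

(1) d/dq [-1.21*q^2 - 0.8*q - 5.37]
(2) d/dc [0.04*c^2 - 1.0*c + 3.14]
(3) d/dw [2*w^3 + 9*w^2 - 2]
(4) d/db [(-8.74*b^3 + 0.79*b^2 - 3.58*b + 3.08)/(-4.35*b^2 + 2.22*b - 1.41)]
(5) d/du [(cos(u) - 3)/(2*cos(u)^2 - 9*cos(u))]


(1) = -2.42*q - 0.8
(2) = 0.08*c - 1.0
(3) = 6*w*(w + 3)
(4) = (38.019*b^4 - 38.8056*b^3 + 23.151*b^2 + 24.5682*b - 1.7898)/(18.9225*b^4 - 19.314*b^3 + 17.1954*b^2 - 6.2604*b + 1.9881)
(5) = (-12*cos(u) + cos(2*u) + 28)*sin(u)/((2*cos(u) - 9)^2*cos(u)^2)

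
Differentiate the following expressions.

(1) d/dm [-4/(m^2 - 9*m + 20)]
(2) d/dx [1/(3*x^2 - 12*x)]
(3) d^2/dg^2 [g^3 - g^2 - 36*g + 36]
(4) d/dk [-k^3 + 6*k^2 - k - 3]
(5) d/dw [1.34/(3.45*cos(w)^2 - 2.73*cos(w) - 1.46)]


(1) = 4*(2*m - 9)/(m^2 - 9*m + 20)^2
(2) = 2*(2 - x)/(3*x^2*(x - 4)^2)
(3) = 6*g - 2
(4) = -3*k^2 + 12*k - 1
(5) = (9.246*cos(w) - 3.6582)*sin(w)/(-3.45*cos(w)^2 + 2.73*cos(w) + 1.46)^2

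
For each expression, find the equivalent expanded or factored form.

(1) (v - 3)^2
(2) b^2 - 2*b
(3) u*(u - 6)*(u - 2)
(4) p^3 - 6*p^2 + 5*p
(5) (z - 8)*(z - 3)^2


(1) = v^2 - 6*v + 9
(2) = b*(b - 2)
(3) = u^3 - 8*u^2 + 12*u
(4) = p*(p - 5)*(p - 1)
(5) = z^3 - 14*z^2 + 57*z - 72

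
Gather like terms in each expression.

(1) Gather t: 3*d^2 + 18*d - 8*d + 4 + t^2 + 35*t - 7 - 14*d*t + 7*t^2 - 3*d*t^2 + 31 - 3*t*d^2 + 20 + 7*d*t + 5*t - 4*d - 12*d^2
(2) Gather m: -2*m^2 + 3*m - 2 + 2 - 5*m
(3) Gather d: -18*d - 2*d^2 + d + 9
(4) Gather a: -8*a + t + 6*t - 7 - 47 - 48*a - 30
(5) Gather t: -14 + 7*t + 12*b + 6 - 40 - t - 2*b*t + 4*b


(1) = -9*d^2 + 6*d + t^2*(8 - 3*d) + t*(-3*d^2 - 7*d + 40) + 48
(2) = -2*m^2 - 2*m
(3) = -2*d^2 - 17*d + 9
(4) = -56*a + 7*t - 84
(5) = 16*b + t*(6 - 2*b) - 48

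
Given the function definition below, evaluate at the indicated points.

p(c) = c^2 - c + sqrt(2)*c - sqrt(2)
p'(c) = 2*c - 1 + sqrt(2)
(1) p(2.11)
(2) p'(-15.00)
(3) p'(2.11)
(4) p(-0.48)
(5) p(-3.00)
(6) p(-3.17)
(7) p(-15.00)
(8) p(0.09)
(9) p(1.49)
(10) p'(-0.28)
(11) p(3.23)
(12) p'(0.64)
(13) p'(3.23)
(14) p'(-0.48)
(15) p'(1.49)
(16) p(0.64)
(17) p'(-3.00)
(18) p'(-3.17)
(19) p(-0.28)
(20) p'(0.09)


(1) = 3.91
(2) = -29.59
(3) = 4.63
(4) = -1.38
(5) = 6.34
(6) = 7.32
(7) = 217.37
(8) = -1.37
(9) = 1.42
(10) = -0.15
(11) = 10.36
(12) = 1.69
(13) = 6.87
(14) = -0.55
(15) = 3.39
(16) = -0.74
(17) = -5.59
(18) = -5.93
(19) = -1.45
(20) = 0.59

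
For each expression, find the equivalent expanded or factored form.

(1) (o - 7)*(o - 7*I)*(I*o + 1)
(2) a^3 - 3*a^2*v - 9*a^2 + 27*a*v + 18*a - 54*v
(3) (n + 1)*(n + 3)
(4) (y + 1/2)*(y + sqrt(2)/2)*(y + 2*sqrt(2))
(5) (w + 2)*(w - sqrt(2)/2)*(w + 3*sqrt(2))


(1) = I*o^3 + 8*o^2 - 7*I*o^2 - 56*o - 7*I*o + 49*I
(2) = (a - 6)*(a - 3)*(a - 3*v)
(3) = n^2 + 4*n + 3
(4) = y^3 + y^2/2 + 5*sqrt(2)*y^2/2 + 5*sqrt(2)*y/4 + 2*y + 1
(5) = w^3 + 2*w^2 + 5*sqrt(2)*w^2/2 - 3*w + 5*sqrt(2)*w - 6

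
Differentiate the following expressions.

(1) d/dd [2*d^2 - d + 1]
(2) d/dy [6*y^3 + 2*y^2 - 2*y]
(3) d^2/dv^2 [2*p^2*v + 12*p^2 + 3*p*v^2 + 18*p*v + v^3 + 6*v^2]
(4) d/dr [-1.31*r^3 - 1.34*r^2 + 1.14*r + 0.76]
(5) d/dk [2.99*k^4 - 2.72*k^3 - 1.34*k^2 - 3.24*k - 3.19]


(1) = 4*d - 1
(2) = 18*y^2 + 4*y - 2
(3) = 6*p + 6*v + 12
(4) = -3.93*r^2 - 2.68*r + 1.14
(5) = 11.96*k^3 - 8.16*k^2 - 2.68*k - 3.24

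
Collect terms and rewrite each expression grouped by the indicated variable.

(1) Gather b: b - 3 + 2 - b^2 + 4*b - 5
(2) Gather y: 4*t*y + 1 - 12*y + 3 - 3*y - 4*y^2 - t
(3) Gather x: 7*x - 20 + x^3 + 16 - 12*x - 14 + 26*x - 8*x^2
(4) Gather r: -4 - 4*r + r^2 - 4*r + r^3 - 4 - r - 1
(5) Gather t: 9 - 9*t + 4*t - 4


(1) = -b^2 + 5*b - 6
(2) = -t - 4*y^2 + y*(4*t - 15) + 4
(3) = x^3 - 8*x^2 + 21*x - 18
(4) = r^3 + r^2 - 9*r - 9
(5) = 5 - 5*t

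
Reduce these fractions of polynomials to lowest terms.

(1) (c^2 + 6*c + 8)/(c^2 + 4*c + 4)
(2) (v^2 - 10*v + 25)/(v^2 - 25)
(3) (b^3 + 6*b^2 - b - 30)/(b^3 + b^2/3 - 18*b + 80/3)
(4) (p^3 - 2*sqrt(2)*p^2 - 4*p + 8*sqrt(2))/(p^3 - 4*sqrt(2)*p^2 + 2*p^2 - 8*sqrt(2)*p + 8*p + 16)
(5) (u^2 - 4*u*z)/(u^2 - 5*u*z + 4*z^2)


(1) = (c + 4)/(c + 2)
(2) = (v - 5)/(v + 5)
(3) = (3*b + 9)/(3*b - 8)
(4) = (p - 2)/(p - 2*sqrt(2))
(5) = -u/(-u + z)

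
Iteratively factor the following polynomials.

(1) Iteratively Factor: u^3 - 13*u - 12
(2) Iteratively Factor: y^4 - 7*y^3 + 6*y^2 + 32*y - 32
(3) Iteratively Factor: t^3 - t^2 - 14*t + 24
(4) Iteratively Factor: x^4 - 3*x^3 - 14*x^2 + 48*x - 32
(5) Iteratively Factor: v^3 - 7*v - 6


(1) = (u + 1)*(u^2 - u - 12) = (u - 4)*(u + 1)*(u + 3)
(2) = (y + 2)*(y^3 - 9*y^2 + 24*y - 16) = (y - 4)*(y + 2)*(y^2 - 5*y + 4) = (y - 4)^2*(y + 2)*(y - 1)
(3) = (t + 4)*(t^2 - 5*t + 6) = (t - 3)*(t + 4)*(t - 2)
(4) = (x - 1)*(x^3 - 2*x^2 - 16*x + 32) = (x - 2)*(x - 1)*(x^2 - 16) = (x - 2)*(x - 1)*(x + 4)*(x - 4)
(5) = (v - 3)*(v^2 + 3*v + 2) = (v - 3)*(v + 2)*(v + 1)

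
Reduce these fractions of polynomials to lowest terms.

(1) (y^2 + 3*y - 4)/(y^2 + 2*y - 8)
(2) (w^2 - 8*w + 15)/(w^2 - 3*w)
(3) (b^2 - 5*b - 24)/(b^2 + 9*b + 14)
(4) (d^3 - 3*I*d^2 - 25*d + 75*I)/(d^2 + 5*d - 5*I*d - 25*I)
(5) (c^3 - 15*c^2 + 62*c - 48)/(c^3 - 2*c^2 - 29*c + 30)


(1) = (y - 1)/(y - 2)
(2) = (w - 5)/w
(3) = (b^2 - 5*b - 24)/(b^2 + 9*b + 14)
(4) = (d^2 + d*(-5 - 3*I) + 15*I)/(d - 5*I)
(5) = (c - 8)/(c + 5)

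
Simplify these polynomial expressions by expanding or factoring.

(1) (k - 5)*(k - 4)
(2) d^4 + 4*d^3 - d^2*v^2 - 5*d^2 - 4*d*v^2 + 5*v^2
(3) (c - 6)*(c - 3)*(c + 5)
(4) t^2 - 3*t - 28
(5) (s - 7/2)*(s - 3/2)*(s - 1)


(1) = k^2 - 9*k + 20
(2) = (d - 1)*(d + 5)*(d - v)*(d + v)
(3) = c^3 - 4*c^2 - 27*c + 90
(4) = (t - 7)*(t + 4)
(5) = s^3 - 6*s^2 + 41*s/4 - 21/4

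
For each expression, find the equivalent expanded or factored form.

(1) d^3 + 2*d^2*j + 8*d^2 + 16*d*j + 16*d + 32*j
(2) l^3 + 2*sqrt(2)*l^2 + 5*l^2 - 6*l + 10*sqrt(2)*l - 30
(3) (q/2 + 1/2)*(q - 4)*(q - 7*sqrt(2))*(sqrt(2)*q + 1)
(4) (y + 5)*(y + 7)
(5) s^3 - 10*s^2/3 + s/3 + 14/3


(1) = (d + 4)^2*(d + 2*j)
(2) = (l + 5)*(l - sqrt(2))*(l + 3*sqrt(2))
(3) = sqrt(2)*q^4/2 - 13*q^3/2 - 3*sqrt(2)*q^3/2 - 11*sqrt(2)*q^2/2 + 39*q^2/2 + 21*sqrt(2)*q/2 + 26*q + 14*sqrt(2)
(4) = y^2 + 12*y + 35
(5) = (s - 7/3)*(s - 2)*(s + 1)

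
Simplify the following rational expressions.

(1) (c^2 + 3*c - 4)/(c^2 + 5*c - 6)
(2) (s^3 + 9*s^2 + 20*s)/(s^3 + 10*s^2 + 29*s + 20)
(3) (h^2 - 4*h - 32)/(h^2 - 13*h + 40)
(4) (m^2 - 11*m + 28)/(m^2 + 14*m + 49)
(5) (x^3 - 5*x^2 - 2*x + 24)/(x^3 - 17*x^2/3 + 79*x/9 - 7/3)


(1) = (c + 4)/(c + 6)
(2) = s/(s + 1)
(3) = (h + 4)/(h - 5)
(4) = (m^2 - 11*m + 28)/(m^2 + 14*m + 49)
(5) = (9*x^2 - 18*x - 72)/(9*x^2 - 24*x + 7)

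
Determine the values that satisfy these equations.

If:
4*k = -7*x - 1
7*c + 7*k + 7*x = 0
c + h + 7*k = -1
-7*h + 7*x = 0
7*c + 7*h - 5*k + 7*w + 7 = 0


Then:
c = 3/14
h = -1/21
k = -1/6
w = -9/7
x = -1/21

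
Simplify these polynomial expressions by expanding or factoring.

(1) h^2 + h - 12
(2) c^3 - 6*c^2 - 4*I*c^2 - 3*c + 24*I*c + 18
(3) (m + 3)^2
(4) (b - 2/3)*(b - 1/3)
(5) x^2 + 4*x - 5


(1) = (h - 3)*(h + 4)
(2) = (c - 6)*(c - 3*I)*(c - I)
(3) = m^2 + 6*m + 9
(4) = b^2 - b + 2/9
(5) = (x - 1)*(x + 5)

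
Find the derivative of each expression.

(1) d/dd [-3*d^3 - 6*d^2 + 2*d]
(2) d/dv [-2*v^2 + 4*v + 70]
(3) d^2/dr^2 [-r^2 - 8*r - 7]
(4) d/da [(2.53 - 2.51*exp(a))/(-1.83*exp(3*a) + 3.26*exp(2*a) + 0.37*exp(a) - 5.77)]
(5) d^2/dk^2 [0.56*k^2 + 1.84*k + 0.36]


(1) = -9*d^2 - 12*d + 2
(2) = 4 - 4*v
(3) = -2
(4) = (-9.1866*exp(3*a) + 22.0723*exp(2*a) - 16.4956*exp(a) + 13.5466)*exp(a)/(3.3489*exp(6*a) - 11.9316*exp(5*a) + 9.2734*exp(4*a) + 23.5306*exp(3*a) - 37.4835*exp(2*a) - 4.2698*exp(a) + 33.2929)
(5) = 1.12000000000000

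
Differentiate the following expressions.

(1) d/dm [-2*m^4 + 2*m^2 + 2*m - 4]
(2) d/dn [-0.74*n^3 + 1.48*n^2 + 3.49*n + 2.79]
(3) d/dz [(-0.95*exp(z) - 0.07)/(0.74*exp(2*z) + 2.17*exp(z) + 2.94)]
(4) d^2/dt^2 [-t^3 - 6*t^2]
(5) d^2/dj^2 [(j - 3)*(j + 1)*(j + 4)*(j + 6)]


(1) = -8*m^3 + 4*m + 2
(2) = -2.22*n^2 + 2.96*n + 3.49
(3) = (0.703*exp(2*z) + 0.1036*exp(z) - 2.6411)*exp(z)/(0.5476*exp(4*z) + 3.2116*exp(3*z) + 9.0601*exp(2*z) + 12.7596*exp(z) + 8.6436)
(4) = -6*t - 12
(5) = 12*j^2 + 48*j + 2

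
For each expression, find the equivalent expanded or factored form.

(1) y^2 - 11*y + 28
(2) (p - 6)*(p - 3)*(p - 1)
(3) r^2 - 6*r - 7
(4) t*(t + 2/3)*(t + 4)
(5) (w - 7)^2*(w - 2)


(1) = (y - 7)*(y - 4)
(2) = p^3 - 10*p^2 + 27*p - 18
(3) = (r - 7)*(r + 1)
(4) = t^3 + 14*t^2/3 + 8*t/3
(5) = w^3 - 16*w^2 + 77*w - 98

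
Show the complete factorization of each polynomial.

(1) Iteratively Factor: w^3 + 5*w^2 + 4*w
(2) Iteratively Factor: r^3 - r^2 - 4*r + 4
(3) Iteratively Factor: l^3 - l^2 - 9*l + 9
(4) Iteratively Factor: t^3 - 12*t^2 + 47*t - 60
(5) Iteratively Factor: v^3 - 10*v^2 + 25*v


(1) = (w)*(w^2 + 5*w + 4) = w*(w + 1)*(w + 4)
(2) = (r - 1)*(r^2 - 4) = (r - 2)*(r - 1)*(r + 2)
(3) = (l - 3)*(l^2 + 2*l - 3) = (l - 3)*(l + 3)*(l - 1)
(4) = (t - 5)*(t^2 - 7*t + 12) = (t - 5)*(t - 3)*(t - 4)
(5) = (v)*(v^2 - 10*v + 25) = v*(v - 5)*(v - 5)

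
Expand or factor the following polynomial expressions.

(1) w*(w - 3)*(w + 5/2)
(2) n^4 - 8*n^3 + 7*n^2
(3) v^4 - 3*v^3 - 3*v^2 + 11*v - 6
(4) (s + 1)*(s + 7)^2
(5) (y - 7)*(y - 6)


(1) = w^3 - w^2/2 - 15*w/2
(2) = n^2*(n - 7)*(n - 1)
(3) = (v - 3)*(v - 1)^2*(v + 2)
(4) = s^3 + 15*s^2 + 63*s + 49
(5) = y^2 - 13*y + 42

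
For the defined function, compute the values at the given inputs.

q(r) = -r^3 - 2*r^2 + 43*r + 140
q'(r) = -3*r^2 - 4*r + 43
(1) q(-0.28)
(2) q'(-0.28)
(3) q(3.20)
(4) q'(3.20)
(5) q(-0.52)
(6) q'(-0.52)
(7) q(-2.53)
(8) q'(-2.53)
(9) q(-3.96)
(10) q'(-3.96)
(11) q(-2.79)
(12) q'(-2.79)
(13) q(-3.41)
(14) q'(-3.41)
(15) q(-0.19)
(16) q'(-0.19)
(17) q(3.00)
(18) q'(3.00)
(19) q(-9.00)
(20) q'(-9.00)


(1) = 127.83
(2) = 43.88
(3) = 224.35
(4) = -0.52
(5) = 117.24
(6) = 44.27
(7) = 34.60
(8) = 33.92
(9) = 0.46
(10) = 11.80
(11) = 26.18
(12) = 30.81
(13) = 9.77
(14) = 21.76
(15) = 131.76
(16) = 43.65
(17) = 224.00
(18) = 4.00
(19) = 320.00
(20) = -164.00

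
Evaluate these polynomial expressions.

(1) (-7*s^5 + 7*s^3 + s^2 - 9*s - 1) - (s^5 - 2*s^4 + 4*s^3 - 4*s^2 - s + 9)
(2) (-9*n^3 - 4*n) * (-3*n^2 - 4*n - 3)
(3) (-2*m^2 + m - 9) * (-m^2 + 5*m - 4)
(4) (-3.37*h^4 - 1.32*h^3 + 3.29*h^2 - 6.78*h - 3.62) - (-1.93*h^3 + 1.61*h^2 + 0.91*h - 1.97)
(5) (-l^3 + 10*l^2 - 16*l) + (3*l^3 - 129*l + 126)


(1) = -8*s^5 + 2*s^4 + 3*s^3 + 5*s^2 - 8*s - 10
(2) = 27*n^5 + 36*n^4 + 39*n^3 + 16*n^2 + 12*n
(3) = 2*m^4 - 11*m^3 + 22*m^2 - 49*m + 36
(4) = -3.37*h^4 + 0.61*h^3 + 1.68*h^2 - 7.69*h - 1.65
(5) = 2*l^3 + 10*l^2 - 145*l + 126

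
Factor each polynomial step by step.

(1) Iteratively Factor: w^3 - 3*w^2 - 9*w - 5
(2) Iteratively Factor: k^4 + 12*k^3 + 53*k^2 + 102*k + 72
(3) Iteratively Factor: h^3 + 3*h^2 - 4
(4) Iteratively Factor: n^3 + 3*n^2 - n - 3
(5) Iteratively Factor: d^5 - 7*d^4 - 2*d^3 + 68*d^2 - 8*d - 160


(1) = (w + 1)*(w^2 - 4*w - 5) = (w + 1)^2*(w - 5)
(2) = (k + 3)*(k^3 + 9*k^2 + 26*k + 24) = (k + 3)*(k + 4)*(k^2 + 5*k + 6) = (k + 2)*(k + 3)*(k + 4)*(k + 3)
(3) = (h - 1)*(h^2 + 4*h + 4) = (h - 1)*(h + 2)*(h + 2)
(4) = (n + 3)*(n^2 - 1) = (n - 1)*(n + 3)*(n + 1)
(5) = (d - 4)*(d^4 - 3*d^3 - 14*d^2 + 12*d + 40) = (d - 4)*(d - 2)*(d^3 - d^2 - 16*d - 20) = (d - 5)*(d - 4)*(d - 2)*(d^2 + 4*d + 4) = (d - 5)*(d - 4)*(d - 2)*(d + 2)*(d + 2)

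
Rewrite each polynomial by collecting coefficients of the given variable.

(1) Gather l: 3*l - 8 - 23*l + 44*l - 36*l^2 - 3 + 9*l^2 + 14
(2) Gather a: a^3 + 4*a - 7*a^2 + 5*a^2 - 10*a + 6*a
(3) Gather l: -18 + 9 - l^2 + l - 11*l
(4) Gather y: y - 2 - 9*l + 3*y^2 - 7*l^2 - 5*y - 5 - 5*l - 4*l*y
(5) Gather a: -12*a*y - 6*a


(1) = -27*l^2 + 24*l + 3
(2) = a^3 - 2*a^2
(3) = -l^2 - 10*l - 9
(4) = -7*l^2 - 14*l + 3*y^2 + y*(-4*l - 4) - 7
(5) = a*(-12*y - 6)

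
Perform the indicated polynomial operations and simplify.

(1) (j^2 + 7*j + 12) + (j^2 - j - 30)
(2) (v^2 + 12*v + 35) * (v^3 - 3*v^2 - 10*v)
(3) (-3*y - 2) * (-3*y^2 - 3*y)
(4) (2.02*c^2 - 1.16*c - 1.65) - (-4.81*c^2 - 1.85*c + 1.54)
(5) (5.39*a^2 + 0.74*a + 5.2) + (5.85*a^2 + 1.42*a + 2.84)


(1) = 2*j^2 + 6*j - 18
(2) = v^5 + 9*v^4 - 11*v^3 - 225*v^2 - 350*v
(3) = 9*y^3 + 15*y^2 + 6*y
(4) = 6.83*c^2 + 0.69*c - 3.19
(5) = 11.24*a^2 + 2.16*a + 8.04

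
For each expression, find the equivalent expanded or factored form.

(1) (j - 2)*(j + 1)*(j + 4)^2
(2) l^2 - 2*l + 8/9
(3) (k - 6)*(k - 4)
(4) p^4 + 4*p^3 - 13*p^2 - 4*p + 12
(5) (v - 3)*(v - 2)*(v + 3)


(1) = j^4 + 7*j^3 + 6*j^2 - 32*j - 32
(2) = (l - 4/3)*(l - 2/3)
(3) = k^2 - 10*k + 24
(4) = (p - 2)*(p - 1)*(p + 1)*(p + 6)
(5) = v^3 - 2*v^2 - 9*v + 18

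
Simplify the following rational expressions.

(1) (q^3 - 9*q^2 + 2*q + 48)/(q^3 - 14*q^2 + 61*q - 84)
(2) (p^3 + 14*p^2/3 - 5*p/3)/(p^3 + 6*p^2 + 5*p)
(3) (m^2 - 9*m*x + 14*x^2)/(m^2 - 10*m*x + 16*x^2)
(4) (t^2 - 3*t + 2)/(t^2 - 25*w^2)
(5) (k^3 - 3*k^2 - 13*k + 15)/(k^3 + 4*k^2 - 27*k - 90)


(1) = (q^2 - 6*q - 16)/(q^2 - 11*q + 28)
(2) = (3*p - 1)/(3*p + 3)
(3) = (-m + 7*x)/(-m + 8*x)
(4) = (t^2 - 3*t + 2)/(t^2 - 25*w^2)
(5) = (k - 1)/(k + 6)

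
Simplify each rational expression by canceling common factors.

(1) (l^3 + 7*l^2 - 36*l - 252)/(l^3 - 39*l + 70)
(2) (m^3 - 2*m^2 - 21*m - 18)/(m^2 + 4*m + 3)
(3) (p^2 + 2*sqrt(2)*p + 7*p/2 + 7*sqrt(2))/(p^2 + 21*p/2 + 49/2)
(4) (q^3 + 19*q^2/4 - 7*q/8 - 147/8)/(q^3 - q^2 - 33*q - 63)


(1) = (l^2 - 36)/(l^2 - 7*l + 10)
(2) = m - 6
(3) = (4*p + 8*sqrt(2))/(4*p + 28)
(4) = (8*q^2 + 14*q - 49)/(8*q^2 - 32*q - 168)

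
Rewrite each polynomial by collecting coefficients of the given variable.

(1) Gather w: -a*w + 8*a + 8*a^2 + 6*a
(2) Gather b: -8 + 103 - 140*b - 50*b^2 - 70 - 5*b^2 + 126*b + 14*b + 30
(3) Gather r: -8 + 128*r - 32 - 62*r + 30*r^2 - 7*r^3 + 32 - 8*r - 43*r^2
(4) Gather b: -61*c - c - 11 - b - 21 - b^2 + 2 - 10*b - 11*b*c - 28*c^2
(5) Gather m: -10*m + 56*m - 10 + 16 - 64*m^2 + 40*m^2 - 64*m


(1) = 8*a^2 - a*w + 14*a
(2) = 55 - 55*b^2
(3) = -7*r^3 - 13*r^2 + 58*r - 8
(4) = -b^2 + b*(-11*c - 11) - 28*c^2 - 62*c - 30
(5) = -24*m^2 - 18*m + 6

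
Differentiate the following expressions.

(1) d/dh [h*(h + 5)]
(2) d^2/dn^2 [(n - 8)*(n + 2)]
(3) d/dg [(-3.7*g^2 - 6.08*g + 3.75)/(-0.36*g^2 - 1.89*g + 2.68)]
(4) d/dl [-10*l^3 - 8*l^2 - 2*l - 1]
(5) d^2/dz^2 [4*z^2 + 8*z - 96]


(1) = 2*h + 5
(2) = 2
(3) = (4.8042*g^2 - 17.132*g - 9.2069)/(0.1296*g^4 + 1.3608*g^3 + 1.6425*g^2 - 10.1304*g + 7.1824)
(4) = -30*l^2 - 16*l - 2
(5) = 8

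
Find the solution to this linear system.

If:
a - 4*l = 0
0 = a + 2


Then:
a = -2
l = -1/2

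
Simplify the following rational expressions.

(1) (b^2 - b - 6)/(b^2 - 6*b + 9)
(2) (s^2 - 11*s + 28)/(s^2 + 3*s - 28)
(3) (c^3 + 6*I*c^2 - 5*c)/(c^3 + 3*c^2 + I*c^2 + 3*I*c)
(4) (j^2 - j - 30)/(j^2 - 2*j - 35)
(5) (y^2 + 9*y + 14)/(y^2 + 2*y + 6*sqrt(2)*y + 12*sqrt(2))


(1) = (b + 2)/(b - 3)
(2) = (s - 7)/(s + 7)
(3) = (c + 5*I)/(c + 3)
(4) = (j - 6)/(j - 7)
(5) = (y + 7)/(y + 6*sqrt(2))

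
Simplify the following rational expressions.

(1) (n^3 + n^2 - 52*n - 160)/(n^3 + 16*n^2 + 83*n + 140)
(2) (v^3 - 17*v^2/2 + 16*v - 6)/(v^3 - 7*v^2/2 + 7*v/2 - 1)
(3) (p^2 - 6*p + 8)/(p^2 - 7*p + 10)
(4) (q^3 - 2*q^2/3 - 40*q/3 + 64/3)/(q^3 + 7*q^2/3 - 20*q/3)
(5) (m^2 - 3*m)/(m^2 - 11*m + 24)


(1) = (n - 8)/(n + 7)
(2) = (v - 6)/(v - 1)
(3) = (p - 4)/(p - 5)
(4) = (3*q^2 - 14*q + 16)/(3*q^2 - 5*q)
(5) = m/(m - 8)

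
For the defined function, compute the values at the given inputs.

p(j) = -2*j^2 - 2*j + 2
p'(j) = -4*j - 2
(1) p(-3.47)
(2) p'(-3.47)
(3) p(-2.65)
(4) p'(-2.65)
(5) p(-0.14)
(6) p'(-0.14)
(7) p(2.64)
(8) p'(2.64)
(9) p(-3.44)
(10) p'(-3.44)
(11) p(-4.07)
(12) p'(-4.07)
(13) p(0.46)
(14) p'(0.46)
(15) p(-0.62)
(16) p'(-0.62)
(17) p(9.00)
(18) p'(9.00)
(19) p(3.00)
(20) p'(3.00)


(1) = -15.14
(2) = 11.88
(3) = -6.75
(4) = 8.60
(5) = 2.24
(6) = -1.44
(7) = -17.22
(8) = -12.56
(9) = -14.79
(10) = 11.76
(11) = -22.99
(12) = 14.28
(13) = 0.66
(14) = -3.84
(15) = 2.47
(16) = 0.48
(17) = -178.00
(18) = -38.00
(19) = -22.00
(20) = -14.00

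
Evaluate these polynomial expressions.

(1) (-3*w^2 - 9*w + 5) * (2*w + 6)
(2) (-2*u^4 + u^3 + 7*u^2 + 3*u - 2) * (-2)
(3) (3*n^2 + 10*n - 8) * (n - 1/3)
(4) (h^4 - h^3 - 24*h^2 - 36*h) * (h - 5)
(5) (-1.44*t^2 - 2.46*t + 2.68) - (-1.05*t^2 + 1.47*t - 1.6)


(1) = -6*w^3 - 36*w^2 - 44*w + 30
(2) = 4*u^4 - 2*u^3 - 14*u^2 - 6*u + 4
(3) = 3*n^3 + 9*n^2 - 34*n/3 + 8/3
(4) = h^5 - 6*h^4 - 19*h^3 + 84*h^2 + 180*h
(5) = -0.39*t^2 - 3.93*t + 4.28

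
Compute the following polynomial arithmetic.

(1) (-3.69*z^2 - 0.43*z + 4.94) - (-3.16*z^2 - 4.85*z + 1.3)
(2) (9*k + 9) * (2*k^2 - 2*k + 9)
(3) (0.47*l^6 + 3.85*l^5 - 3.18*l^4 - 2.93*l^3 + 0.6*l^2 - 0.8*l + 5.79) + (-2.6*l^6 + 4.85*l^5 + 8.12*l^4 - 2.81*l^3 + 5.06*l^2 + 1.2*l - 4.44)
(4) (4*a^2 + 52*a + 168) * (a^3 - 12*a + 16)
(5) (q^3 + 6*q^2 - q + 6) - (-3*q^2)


(1) = -0.53*z^2 + 4.42*z + 3.64
(2) = 18*k^3 + 63*k + 81
(3) = -2.13*l^6 + 8.7*l^5 + 4.94*l^4 - 5.74*l^3 + 5.66*l^2 + 0.4*l + 1.35
(4) = 4*a^5 + 52*a^4 + 120*a^3 - 560*a^2 - 1184*a + 2688
(5) = q^3 + 9*q^2 - q + 6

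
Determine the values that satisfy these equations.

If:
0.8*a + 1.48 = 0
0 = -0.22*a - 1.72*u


Then:
a = -1.85
u = 0.24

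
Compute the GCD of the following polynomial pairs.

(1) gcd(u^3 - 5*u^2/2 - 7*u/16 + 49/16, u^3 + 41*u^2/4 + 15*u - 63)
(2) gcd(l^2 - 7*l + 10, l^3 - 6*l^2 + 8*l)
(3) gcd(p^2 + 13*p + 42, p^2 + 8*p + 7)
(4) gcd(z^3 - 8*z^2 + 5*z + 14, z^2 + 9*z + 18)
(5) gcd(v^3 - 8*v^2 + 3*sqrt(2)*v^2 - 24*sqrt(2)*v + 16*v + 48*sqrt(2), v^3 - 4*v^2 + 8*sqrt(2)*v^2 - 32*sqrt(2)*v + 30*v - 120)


(1) = u - 7/4
(2) = gcd((l - 5)*(l - 2), l*(l - 4)*(l - 2)) = l - 2
(3) = p + 7
(4) = 1
(5) = v^2 + v*(-4 + 3*sqrt(2)) - 12*sqrt(2)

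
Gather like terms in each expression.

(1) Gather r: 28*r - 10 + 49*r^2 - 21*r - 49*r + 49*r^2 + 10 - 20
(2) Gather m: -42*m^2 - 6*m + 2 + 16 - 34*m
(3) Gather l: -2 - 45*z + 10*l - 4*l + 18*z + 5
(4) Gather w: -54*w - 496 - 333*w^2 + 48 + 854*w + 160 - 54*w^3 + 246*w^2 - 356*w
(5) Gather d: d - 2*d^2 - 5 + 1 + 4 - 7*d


(1) = 98*r^2 - 42*r - 20
(2) = -42*m^2 - 40*m + 18
(3) = 6*l - 27*z + 3
(4) = -54*w^3 - 87*w^2 + 444*w - 288
(5) = -2*d^2 - 6*d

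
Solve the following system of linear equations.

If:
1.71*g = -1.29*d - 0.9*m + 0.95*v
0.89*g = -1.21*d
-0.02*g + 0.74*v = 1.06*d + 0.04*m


Then:
d = 0.64680831366014*v
g = -0.8793686062121*v
m = 1.79926399111235*v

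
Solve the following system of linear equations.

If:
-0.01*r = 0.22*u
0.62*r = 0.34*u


Then:
r = 0.00
u = 0.00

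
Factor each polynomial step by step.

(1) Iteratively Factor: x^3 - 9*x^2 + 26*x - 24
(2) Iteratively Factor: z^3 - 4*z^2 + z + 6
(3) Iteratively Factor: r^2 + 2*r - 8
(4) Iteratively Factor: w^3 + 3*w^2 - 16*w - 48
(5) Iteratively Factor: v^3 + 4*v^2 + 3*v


(1) = (x - 3)*(x^2 - 6*x + 8) = (x - 4)*(x - 3)*(x - 2)
(2) = (z - 3)*(z^2 - z - 2) = (z - 3)*(z - 2)*(z + 1)
(3) = (r + 4)*(r - 2)
(4) = (w - 4)*(w^2 + 7*w + 12) = (w - 4)*(w + 3)*(w + 4)
(5) = (v)*(v^2 + 4*v + 3) = v*(v + 1)*(v + 3)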